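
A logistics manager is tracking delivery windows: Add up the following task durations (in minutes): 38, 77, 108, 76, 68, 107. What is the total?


Durations: 38, 77, 108, 76, 68, 107
Running sum: 38
+ 77 = 115
+ 108 = 223
+ 76 = 299
+ 68 = 367
+ 107 = 474
Total duration: 474 minutes
That is 7 hours and 54 minutes

474


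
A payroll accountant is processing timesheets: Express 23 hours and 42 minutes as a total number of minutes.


Hours: 23
Extra minutes: 42
Minutes per hour: 60
Hours to minutes: 23 x 60 = 1380
Total: 1380 + 42 = 1422

1422


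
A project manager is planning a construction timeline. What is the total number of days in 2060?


Year: 2060
Check leap year rules:
Divisible by 4? Yes
Divisible by 100? No
2060 is a leap year
Days: 366

366


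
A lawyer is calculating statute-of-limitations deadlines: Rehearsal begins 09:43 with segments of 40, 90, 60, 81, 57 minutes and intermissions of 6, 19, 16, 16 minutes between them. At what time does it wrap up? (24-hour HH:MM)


Start: 09:43 = 583 min from midnight
  after task 1 (40 min): 10:23
  after break (6 min): 10:29
  after task 2 (90 min): 11:59
  after break (19 min): 12:18
  after task 3 (60 min): 13:18
  after break (16 min): 13:34
  after task 4 (81 min): 14:55
  after break (16 min): 15:11
  after task 5 (57 min): 16:08
Total elapsed: 385 minutes
End time: 16:08

16:08


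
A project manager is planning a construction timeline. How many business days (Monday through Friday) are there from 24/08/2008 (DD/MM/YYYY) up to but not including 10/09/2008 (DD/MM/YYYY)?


Start: 2008-08-24 (Sunday)
End (exclusive): 2008-09-10 (Wednesday)
Total calendar days: 17
Full weeks: 17 // 7 = 2 -> 10 weekdays
Remaining 3 days starting on Sunday:
  Sun(-), Mon(w), Tue(w) -> 2 weekdays
Total business days: 10 + 2 = 12

12


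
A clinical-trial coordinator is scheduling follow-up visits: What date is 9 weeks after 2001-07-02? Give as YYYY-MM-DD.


Start: 2001-07-02
Weeks to add: 9
Convert to days: 9 x 7 = 63 days
Add 63 days to 2001-07-02
Result: 2001-09-03

2001-09-03


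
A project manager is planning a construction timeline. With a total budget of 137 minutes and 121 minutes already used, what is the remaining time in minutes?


Total budget: 137 minutes
Time used: 121 minutes
Remaining: 137 - 121 = 16 minutes
Percent used: 88.3%
Percent remaining: 11.7%

16


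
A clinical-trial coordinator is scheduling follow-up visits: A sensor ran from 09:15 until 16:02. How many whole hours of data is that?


Start: 09:15
End: 16:02
Hour difference: 16 - 9 = 7 hours
Minute difference: 2 - 15 = -13 minutes
Total minutes: 407
Complete hours: 407 / 60 = 6 (remainder 47)

6


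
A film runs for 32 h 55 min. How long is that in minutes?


Hours: 32
Minutes: 55
Convert hours to minutes: 32 x 60 = 1920
Add remaining minutes: 1920 + 55 = 1975

1975


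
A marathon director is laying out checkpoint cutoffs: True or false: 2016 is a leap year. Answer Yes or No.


Year: 2016
Divisible by 4? 2016 / 4 = 504.0 -> Yes
Divisible by 100? 2016 / 100 = 20.16 -> No
Divisible by 4 but not 100, so it IS a leap year

Yes


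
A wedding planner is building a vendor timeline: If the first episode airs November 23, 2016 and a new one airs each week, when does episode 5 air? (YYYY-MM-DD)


First occurrence: 2016-11-23 (occurrence 1)
Each occurrence is 7 days after the previous.
Occurrence 5 is 4 weeks after the first.
4 weeks = 28 days
2016-11-23 + 28 days = 2016-12-21

2016-12-21


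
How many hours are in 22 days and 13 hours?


Days: 22
Extra hours: 13
Hours per day: 24
Days to hours: 22 x 24 = 528
Total: 528 + 13 = 541

541


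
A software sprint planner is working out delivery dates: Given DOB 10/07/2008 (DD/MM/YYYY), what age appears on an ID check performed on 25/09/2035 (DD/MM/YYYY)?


Birth: 2008-07-10
Reference: 2035-09-25
Year difference: 2035 - 2008 = 27
Has birthday (07-10) occurred by 09-25? Yes
Age in full years: 27

27


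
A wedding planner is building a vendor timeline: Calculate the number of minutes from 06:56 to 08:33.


Start time: 06:56 = 416 minutes from midnight
End time: 08:33 = 513 minutes from midnight
Difference: 513 - 416 = 97 minutes
That is 1 hours and 37 minutes

97


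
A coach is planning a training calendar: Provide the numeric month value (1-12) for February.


Calendar month order:
1. January
2. February <--
3. March
February is month number 2

2


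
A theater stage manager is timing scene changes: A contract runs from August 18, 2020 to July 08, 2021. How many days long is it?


Start date: 2020-08-18
End date: 2021-07-08
Aug 2020: +14 days
Sep 2020: +30 days
Oct 2020: +31 days
... (9 more months)
Total: 324 days

324


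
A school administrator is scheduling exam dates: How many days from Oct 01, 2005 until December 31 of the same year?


Start: October 01, 2005
End: December 31, 2005
Days left in October: 30
November: 30
December: 31
Sum of remaining months: 61
Total: 30 + 61 = 91

91


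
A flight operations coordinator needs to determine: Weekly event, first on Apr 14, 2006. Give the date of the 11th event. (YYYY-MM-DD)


First occurrence: 2006-04-14 (occurrence 1)
Each occurrence is 7 days after the previous.
Occurrence 11 is 10 weeks after the first.
10 weeks = 70 days
2006-04-14 + 70 days = 2006-06-23

2006-06-23


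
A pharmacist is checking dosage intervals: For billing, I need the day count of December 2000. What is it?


Month: December
Year: 2000
December is a 31-day month
Total: 31 days

31


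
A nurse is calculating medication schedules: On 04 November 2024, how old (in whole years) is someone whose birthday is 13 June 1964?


Birth: 1964-06-13
Reference: 2024-11-04
Year difference: 2024 - 1964 = 60
Has birthday (06-13) occurred by 11-04? Yes
Age in full years: 60

60


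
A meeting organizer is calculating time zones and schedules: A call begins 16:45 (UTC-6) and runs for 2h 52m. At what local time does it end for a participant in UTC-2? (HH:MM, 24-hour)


Start: 16:45 in UTC-6
Step 1 - add duration:
  minutes: 45 + 52 = 97 (carry 1h)
  hours: 16 + 2 + 1 = 19
  end in UTC-6: 19:37
Step 2 - convert UTC-6 -> UTC-2:
  offset difference: -2 - (-6) = 4 hours
  19 + (4) = 23 -> mod 24 = 23
Result: 23:37 in UTC-2

23:37


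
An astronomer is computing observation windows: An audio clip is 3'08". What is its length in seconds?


Minutes: 3
Seconds: 8
Convert minutes to seconds: 3 x 60 = 180
Add remaining seconds: 180 + 8 = 188

188


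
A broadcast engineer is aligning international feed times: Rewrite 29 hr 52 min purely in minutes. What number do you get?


Hours: 29
Extra minutes: 52
Minutes per hour: 60
Hours to minutes: 29 x 60 = 1740
Total: 1740 + 52 = 1792

1792


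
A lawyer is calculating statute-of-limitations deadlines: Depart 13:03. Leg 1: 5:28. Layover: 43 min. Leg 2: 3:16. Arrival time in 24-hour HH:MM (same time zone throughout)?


Depart: 13:03
Leg 1: +328 min -> 18:31
Layover: +43 min -> 19:14
Leg 2: +196 min -> 22:30
Total travel: 567 minutes = 9h 27m
Arrival: 22:30

22:30


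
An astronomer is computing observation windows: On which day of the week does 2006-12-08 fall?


Date: 2006-12-08
January 1, 2006 is a Sunday
Day of year: 342
Offset from Jan 1: 341 days
341 mod 7 = 5
Result: Friday

Friday


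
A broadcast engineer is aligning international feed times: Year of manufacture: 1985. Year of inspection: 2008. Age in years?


Birth year: 1985
Current year: 2008
Age = current year - birth year
Age = 2008 - 1985 = 23

23


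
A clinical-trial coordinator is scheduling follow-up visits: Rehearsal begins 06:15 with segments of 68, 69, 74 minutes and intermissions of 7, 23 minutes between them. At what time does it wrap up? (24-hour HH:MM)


Start: 06:15 = 375 min from midnight
  after task 1 (68 min): 07:23
  after break (7 min): 07:30
  after task 2 (69 min): 08:39
  after break (23 min): 09:02
  after task 3 (74 min): 10:16
Total elapsed: 241 minutes
End time: 10:16

10:16


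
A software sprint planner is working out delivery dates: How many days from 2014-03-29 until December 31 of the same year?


Start: March 29, 2014
End: December 31, 2014
Days left in March: 2
April: 30
May: 31
June: 30
July: 31
... plus remaining months
Sum of remaining months: 275
Total: 2 + 275 = 277

277


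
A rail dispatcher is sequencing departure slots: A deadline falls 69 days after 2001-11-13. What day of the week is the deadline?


Start: 2001-11-13 (Tuesday)
Step 1 - find target date: add 69 days
  2001-11-13 + 69 days = 2002-01-21
Step 2 - day of week:
  69 mod 7 = 6
  Tuesday + 6 days -> Monday
Result: Monday (2002-01-21)

Monday


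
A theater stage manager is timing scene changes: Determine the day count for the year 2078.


Year: 2078
Check leap year rules:
Divisible by 4? No
2078 is not a leap year
Days: 365

365


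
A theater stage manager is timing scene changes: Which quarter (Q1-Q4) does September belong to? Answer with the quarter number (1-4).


Month: September (month 9)
Q1: January-March (months 1-3)
Q2: April-June (months 4-6)
Q3: July-September (months 7-9)
Q4: October-December (months 10-12)
Month 9 falls in Q3

3


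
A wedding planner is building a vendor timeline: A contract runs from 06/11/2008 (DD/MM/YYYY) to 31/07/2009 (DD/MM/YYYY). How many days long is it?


Start date: 2008-11-06
End date: 2009-07-31
Nov 2008: +25 days
Dec 2008: +31 days
Jan 2009: +31 days
... (6 more months)
Total: 267 days

267


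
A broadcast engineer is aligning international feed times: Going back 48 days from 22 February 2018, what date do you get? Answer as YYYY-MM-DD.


Start: 2018-02-22
Subtracting 48 days
Days already passed in February: 22
After going back through February: 26 more days to subtract
January 2018 has 31 days, need 26
Result: 2018-01-05

2018-01-05


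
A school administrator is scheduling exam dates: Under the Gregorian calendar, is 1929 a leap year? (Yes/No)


Year: 1929
Divisible by 4? 1929 / 4 = 482.25 -> No
Not divisible by 4, so NOT a leap year

No


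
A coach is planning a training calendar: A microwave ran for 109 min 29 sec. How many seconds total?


Minutes: 109
Extra seconds: 29
Seconds per minute: 60
Minutes to seconds: 109 x 60 = 6540
Total: 6540 + 29 = 6569

6569


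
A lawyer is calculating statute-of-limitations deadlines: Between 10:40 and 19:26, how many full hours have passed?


Start: 10:40
End: 19:26
Hour difference: 19 - 10 = 9 hours
Minute difference: 26 - 40 = -14 minutes
Total minutes: 526
Complete hours: 526 / 60 = 8 (remainder 46)

8


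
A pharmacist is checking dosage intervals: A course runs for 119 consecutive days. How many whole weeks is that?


Total days: 119
Days per week: 7
Division: 119 / 7 = 17 remainder 0
Complete weeks: 17
Remaining days: 0

17


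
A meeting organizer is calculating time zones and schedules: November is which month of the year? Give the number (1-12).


Calendar month order:
10. October
11. November <--
12. December
November is month number 11

11


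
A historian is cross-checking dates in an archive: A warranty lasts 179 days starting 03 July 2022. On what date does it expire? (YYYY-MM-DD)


Start: 2022-07-03
Adding 179 days
Days remaining in July: 28
After July: 151 days still to add
August 2022: 31 days, 120 remaining
September 2022: 30 days, 90 remaining
October 2022: 31 days, 59 remaining
November 2022: 30 days, 29 remaining
Result: 2022-12-29

2022-12-29


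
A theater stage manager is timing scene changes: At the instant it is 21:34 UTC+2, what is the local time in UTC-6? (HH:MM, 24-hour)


Local time: 21:34 at UTC+2 (offset 2h)
Target zone: UTC-6 (offset -6h)
Difference: -6 - (2) = -8 hours
Calculation: 21 + (-8) = 13
Result: 13:34

13:34


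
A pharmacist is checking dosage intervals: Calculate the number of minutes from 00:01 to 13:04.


Start time: 00:01 = 1 minutes from midnight
End time: 13:04 = 784 minutes from midnight
Difference: 784 - 1 = 783 minutes
That is 13 hours and 3 minutes

783


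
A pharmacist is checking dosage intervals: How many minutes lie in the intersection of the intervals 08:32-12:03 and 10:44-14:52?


Interval A: [512, 723] minutes from midnight
Interval B: [644, 892] minutes from midnight
Overlap start = max(512, 644) = 644
Overlap end = min(723, 892) = 723
Overlap = 723 - 644 = 79 minutes

79


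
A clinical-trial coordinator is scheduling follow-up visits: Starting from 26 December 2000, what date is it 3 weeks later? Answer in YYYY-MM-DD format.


Start: 2000-12-26
Weeks to add: 3
Convert to days: 3 x 7 = 21 days
Add 21 days to 2000-12-26
Result: 2001-01-16

2001-01-16


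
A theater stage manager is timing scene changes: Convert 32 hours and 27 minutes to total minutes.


Hours: 32
Minutes: 27
Convert hours to minutes: 32 x 60 = 1920
Add remaining minutes: 1920 + 27 = 1947

1947


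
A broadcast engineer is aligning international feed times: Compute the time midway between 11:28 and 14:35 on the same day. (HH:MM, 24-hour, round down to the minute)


Start time: 11:28 = 688 minutes from midnight
End time: 14:35 = 875 minutes from midnight
Sum: 688 + 875 = 1563
Midpoint: 1563 / 2 = 781 minutes
Convert: 781 / 60 = 13 hours, 1 minutes
Result: 13:01

13:01


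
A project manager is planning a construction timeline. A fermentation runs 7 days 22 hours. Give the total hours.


Days: 7
Extra hours: 22
Hours per day: 24
Days to hours: 7 x 24 = 168
Total: 168 + 22 = 190

190


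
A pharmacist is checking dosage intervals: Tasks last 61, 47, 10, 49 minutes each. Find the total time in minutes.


Durations: 61, 47, 10, 49
Running sum: 61
+ 47 = 108
+ 10 = 118
+ 49 = 167
Total duration: 167 minutes
That is 2 hours and 47 minutes

167


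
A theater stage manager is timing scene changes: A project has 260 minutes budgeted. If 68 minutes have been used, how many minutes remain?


Total budget: 260 minutes
Time used: 68 minutes
Remaining: 260 - 68 = 192 minutes
Percent used: 26.2%
Percent remaining: 73.8%

192


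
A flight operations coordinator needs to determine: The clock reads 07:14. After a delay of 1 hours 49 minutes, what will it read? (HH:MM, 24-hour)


Start time: 07:14
Adding: 1 hours 49 minutes
Minutes: 14 + 49 = 63
Minute overflow: 63 >= 60, so carry 1 hour, minutes = 3
Hours: 7 + 1 + 1 = 9
Result: 09:03

09:03


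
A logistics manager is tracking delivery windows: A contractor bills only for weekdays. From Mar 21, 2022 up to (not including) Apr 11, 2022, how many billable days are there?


Start: 2022-03-21 (Monday)
End (exclusive): 2022-04-11 (Monday)
Total calendar days: 21
Full weeks: 21 // 7 = 3 -> 15 weekdays
Remaining 0 days starting on Monday:
Total business days: 15 + 0 = 15

15


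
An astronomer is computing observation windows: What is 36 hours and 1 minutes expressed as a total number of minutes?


Hours: 36
Minutes: 1
Convert hours to minutes: 36 x 60 = 2160
Add remaining minutes: 2160 + 1 = 2161

2161


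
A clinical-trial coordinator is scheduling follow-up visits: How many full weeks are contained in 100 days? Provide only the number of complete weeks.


Total days: 100
Days per week: 7
Division: 100 / 7 = 14 remainder 2
Complete weeks: 14
Remaining days: 2

14


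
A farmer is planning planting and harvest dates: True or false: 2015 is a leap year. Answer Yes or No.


Year: 2015
Divisible by 4? 2015 / 4 = 503.75 -> No
Not divisible by 4, so NOT a leap year

No


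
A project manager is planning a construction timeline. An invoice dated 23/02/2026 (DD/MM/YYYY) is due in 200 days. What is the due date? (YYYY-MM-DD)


Start: 2026-02-23
Adding 200 days
Days remaining in February: 5
After February: 195 days still to add
March 2026: 31 days, 164 remaining
April 2026: 30 days, 134 remaining
May 2026: 31 days, 103 remaining
June 2026: 30 days, 73 remaining
Result: 2026-09-11

2026-09-11


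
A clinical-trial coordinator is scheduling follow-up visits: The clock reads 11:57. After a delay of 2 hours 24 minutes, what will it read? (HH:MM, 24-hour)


Start time: 11:57
Adding: 2 hours 24 minutes
Minutes: 57 + 24 = 81
Minute overflow: 81 >= 60, so carry 1 hour, minutes = 21
Hours: 11 + 2 + 1 = 14
Result: 14:21

14:21


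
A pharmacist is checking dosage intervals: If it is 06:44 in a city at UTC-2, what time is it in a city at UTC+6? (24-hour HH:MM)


Local time: 06:44 at UTC-2 (offset -2h)
Target zone: UTC+6 (offset 6h)
Difference: 6 - (-2) = 8 hours
Calculation: 6 + (8) = 14
Result: 14:44

14:44


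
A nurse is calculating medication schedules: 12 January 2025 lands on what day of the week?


Date: 2025-01-12
January 1, 2025 is a Wednesday
Day of year: 12
Offset from Jan 1: 11 days
11 mod 7 = 4
Result: Sunday

Sunday


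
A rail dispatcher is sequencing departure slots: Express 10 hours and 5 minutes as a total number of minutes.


Hours: 10
Extra minutes: 5
Minutes per hour: 60
Hours to minutes: 10 x 60 = 600
Total: 600 + 5 = 605

605


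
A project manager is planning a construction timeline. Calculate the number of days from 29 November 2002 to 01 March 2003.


Start date: 2002-11-29
End date: 2003-03-01
Nov 2002: +2 days
Dec 2002: +31 days
Jan 2003: +31 days
Feb 2003: +28 days
Total: 92 days

92


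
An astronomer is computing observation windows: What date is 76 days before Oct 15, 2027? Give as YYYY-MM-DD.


Start: 2027-10-15
Subtracting 76 days
Days already passed in October: 15
After going back through October: 61 more days to subtract
September 2027: 30 days, 31 remaining
August 2027 has 31 days, need 31
Result: 2027-07-31

2027-07-31


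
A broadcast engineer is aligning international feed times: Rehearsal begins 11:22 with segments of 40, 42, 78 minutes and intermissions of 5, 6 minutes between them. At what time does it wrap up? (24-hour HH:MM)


Start: 11:22 = 682 min from midnight
  after task 1 (40 min): 12:02
  after break (5 min): 12:07
  after task 2 (42 min): 12:49
  after break (6 min): 12:55
  after task 3 (78 min): 14:13
Total elapsed: 171 minutes
End time: 14:13

14:13


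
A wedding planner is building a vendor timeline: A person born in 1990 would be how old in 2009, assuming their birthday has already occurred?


Birth year: 1990
Current year: 2009
Age = current year - birth year
Age = 2009 - 1990 = 19

19


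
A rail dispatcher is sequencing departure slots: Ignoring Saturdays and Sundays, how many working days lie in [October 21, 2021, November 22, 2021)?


Start: 2021-10-21 (Thursday)
End (exclusive): 2021-11-22 (Monday)
Total calendar days: 32
Full weeks: 32 // 7 = 4 -> 20 weekdays
Remaining 4 days starting on Thursday:
  Thu(w), Fri(w), Sat(-), Sun(-) -> 2 weekdays
Total business days: 20 + 2 = 22

22


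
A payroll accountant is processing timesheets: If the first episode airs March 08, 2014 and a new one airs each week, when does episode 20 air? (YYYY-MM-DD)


First occurrence: 2014-03-08 (occurrence 1)
Each occurrence is 7 days after the previous.
Occurrence 20 is 19 weeks after the first.
19 weeks = 133 days
2014-03-08 + 133 days = 2014-07-19

2014-07-19


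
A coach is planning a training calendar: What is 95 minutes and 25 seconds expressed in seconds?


Minutes: 95
Extra seconds: 25
Seconds per minute: 60
Minutes to seconds: 95 x 60 = 5700
Total: 5700 + 25 = 5725

5725


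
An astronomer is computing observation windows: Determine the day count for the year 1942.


Year: 1942
Check leap year rules:
Divisible by 4? No
1942 is not a leap year
Days: 365

365


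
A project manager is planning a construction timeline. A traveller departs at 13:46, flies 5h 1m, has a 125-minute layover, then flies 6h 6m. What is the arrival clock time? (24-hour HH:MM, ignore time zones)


Depart: 13:46
Leg 1: +301 min -> 18:47
Layover: +125 min -> 20:52
Leg 2: +366 min -> 02:58
Total travel: 792 minutes = 13h 12m
Arrival: 02:58

02:58


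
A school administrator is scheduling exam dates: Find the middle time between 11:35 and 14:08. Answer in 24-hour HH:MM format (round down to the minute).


Start time: 11:35 = 695 minutes from midnight
End time: 14:08 = 848 minutes from midnight
Sum: 695 + 848 = 1543
Midpoint: 1543 / 2 = 771 minutes
Convert: 771 / 60 = 12 hours, 51 minutes
Result: 12:51

12:51


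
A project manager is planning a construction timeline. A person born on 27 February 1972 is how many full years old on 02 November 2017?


Birth: 1972-02-27
Reference: 2017-11-02
Year difference: 2017 - 1972 = 45
Has birthday (02-27) occurred by 11-02? Yes
Age in full years: 45

45


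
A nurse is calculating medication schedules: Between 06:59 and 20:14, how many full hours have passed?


Start: 06:59
End: 20:14
Hour difference: 20 - 6 = 14 hours
Minute difference: 14 - 59 = -45 minutes
Total minutes: 795
Complete hours: 795 / 60 = 13 (remainder 15)

13


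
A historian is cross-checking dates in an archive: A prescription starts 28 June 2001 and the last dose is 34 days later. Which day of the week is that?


Start: 2001-06-28 (Thursday)
Step 1 - find target date: add 34 days
  2001-06-28 + 34 days = 2001-08-01
Step 2 - day of week:
  34 mod 7 = 6
  Thursday + 6 days -> Wednesday
Result: Wednesday (2001-08-01)

Wednesday


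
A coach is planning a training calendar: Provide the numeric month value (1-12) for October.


Calendar month order:
9. September
10. October <--
11. November
October is month number 10

10


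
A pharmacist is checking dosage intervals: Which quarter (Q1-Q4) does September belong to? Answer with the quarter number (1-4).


Month: September (month 9)
Q1: January-March (months 1-3)
Q2: April-June (months 4-6)
Q3: July-September (months 7-9)
Q4: October-December (months 10-12)
Month 9 falls in Q3

3


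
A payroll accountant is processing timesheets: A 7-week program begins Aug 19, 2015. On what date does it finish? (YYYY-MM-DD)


Start: 2015-08-19
Weeks to add: 7
Convert to days: 7 x 7 = 49 days
Add 49 days to 2015-08-19
Result: 2015-10-07

2015-10-07


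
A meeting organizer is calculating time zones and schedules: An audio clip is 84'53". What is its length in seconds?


Minutes: 84
Seconds: 53
Convert minutes to seconds: 84 x 60 = 5040
Add remaining seconds: 5040 + 53 = 5093

5093


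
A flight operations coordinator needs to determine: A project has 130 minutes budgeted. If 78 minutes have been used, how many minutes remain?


Total budget: 130 minutes
Time used: 78 minutes
Remaining: 130 - 78 = 52 minutes
Percent used: 60.0%
Percent remaining: 40.0%

52


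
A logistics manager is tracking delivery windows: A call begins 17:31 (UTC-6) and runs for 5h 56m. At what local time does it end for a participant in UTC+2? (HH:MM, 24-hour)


Start: 17:31 in UTC-6
Step 1 - add duration:
  minutes: 31 + 56 = 87 (carry 1h)
  hours: 17 + 5 + 1 = 23
  end in UTC-6: 23:27
Step 2 - convert UTC-6 -> UTC+2:
  offset difference: 2 - (-6) = 8 hours
  23 + (8) = 31 -> mod 24 = 7
Result: 07:27 in UTC+2

07:27


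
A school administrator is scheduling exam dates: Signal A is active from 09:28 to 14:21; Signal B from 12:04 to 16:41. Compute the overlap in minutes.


Interval A: [568, 861] minutes from midnight
Interval B: [724, 1001] minutes from midnight
Overlap start = max(568, 724) = 724
Overlap end = min(861, 1001) = 861
Overlap = 861 - 724 = 137 minutes

137


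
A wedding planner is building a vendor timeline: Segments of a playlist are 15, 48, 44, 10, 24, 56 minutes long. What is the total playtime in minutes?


Durations: 15, 48, 44, 10, 24, 56
Running sum: 15
+ 48 = 63
+ 44 = 107
+ 10 = 117
+ 24 = 141
+ 56 = 197
Total duration: 197 minutes
That is 3 hours and 17 minutes

197


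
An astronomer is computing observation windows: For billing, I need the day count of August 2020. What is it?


Month: August
Year: 2020
August is a 31-day month
Total: 31 days

31


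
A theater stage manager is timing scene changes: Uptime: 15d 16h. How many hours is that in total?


Days: 15
Extra hours: 16
Hours per day: 24
Days to hours: 15 x 24 = 360
Total: 360 + 16 = 376

376


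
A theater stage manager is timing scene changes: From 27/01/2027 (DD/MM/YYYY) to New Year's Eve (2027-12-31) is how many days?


Start: January 27, 2027
End: December 31, 2027
Days left in January: 4
February: 28
March: 31
April: 30
May: 31
... plus remaining months
Sum of remaining months: 334
Total: 4 + 334 = 338

338


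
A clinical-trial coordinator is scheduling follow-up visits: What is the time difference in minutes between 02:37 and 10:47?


Start time: 02:37 = 157 minutes from midnight
End time: 10:47 = 647 minutes from midnight
Difference: 647 - 157 = 490 minutes
That is 8 hours and 10 minutes

490


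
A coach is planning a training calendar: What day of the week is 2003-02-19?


Date: 2003-02-19
January 1, 2003 is a Wednesday
Day of year: 50
Offset from Jan 1: 49 days
49 mod 7 = 0
Result: Wednesday

Wednesday


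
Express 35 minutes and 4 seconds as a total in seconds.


Minutes: 35
Seconds: 4
Convert minutes to seconds: 35 x 60 = 2100
Add remaining seconds: 2100 + 4 = 2104

2104


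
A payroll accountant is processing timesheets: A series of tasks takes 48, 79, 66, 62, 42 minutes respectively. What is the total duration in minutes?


Durations: 48, 79, 66, 62, 42
Running sum: 48
+ 79 = 127
+ 66 = 193
+ 62 = 255
+ 42 = 297
Total duration: 297 minutes
That is 4 hours and 57 minutes

297


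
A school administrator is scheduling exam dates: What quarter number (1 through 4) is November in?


Month: November (month 11)
Q1: January-March (months 1-3)
Q2: April-June (months 4-6)
Q3: July-September (months 7-9)
Q4: October-December (months 10-12)
Month 11 falls in Q4

4


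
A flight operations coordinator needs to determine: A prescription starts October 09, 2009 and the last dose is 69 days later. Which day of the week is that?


Start: 2009-10-09 (Friday)
Step 1 - find target date: add 69 days
  2009-10-09 + 69 days = 2009-12-17
Step 2 - day of week:
  69 mod 7 = 6
  Friday + 6 days -> Thursday
Result: Thursday (2009-12-17)

Thursday


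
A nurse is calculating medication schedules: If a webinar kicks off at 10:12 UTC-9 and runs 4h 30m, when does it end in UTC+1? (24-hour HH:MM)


Start: 10:12 in UTC-9
Step 1 - add duration:
  minutes: 12 + 30 = 42
  hours: 10 + 4 + 0 = 14
  end in UTC-9: 14:42
Step 2 - convert UTC-9 -> UTC+1:
  offset difference: 1 - (-9) = 10 hours
  14 + (10) = 24 -> mod 24 = 0
Result: 00:42 in UTC+1

00:42


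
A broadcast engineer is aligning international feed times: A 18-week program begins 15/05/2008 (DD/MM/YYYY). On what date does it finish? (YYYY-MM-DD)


Start: 2008-05-15
Weeks to add: 18
Convert to days: 18 x 7 = 126 days
Add 126 days to 2008-05-15
Result: 2008-09-18

2008-09-18


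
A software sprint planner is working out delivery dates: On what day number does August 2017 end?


Month: August
Year: 2017
August is a 31-day month
Total: 31 days

31


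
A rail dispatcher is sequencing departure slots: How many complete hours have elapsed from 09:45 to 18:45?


Start: 09:45
End: 18:45
Hour difference: 18 - 9 = 9 hours
Minute difference: 45 - 45 = 0 minutes
Total minutes: 540
Complete hours: 540 / 60 = 9 (remainder 0)

9


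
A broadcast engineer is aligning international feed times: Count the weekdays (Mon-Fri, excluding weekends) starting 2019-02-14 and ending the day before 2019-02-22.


Start: 2019-02-14 (Thursday)
End (exclusive): 2019-02-22 (Friday)
Total calendar days: 8
Full weeks: 8 // 7 = 1 -> 5 weekdays
Remaining 1 days starting on Thursday:
  Thu(w) -> 1 weekdays
Total business days: 5 + 1 = 6

6


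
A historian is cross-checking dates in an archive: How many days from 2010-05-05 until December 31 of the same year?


Start: May 05, 2010
End: December 31, 2010
Days left in May: 26
June: 30
July: 31
August: 31
September: 30
... plus remaining months
Sum of remaining months: 214
Total: 26 + 214 = 240

240


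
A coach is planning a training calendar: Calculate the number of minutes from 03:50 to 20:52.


Start time: 03:50 = 230 minutes from midnight
End time: 20:52 = 1252 minutes from midnight
Difference: 1252 - 230 = 1022 minutes
That is 17 hours and 2 minutes

1022


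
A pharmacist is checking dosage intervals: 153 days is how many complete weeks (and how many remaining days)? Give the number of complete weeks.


Total days: 153
Days per week: 7
Division: 153 / 7 = 21 remainder 6
Complete weeks: 21
Remaining days: 6

21


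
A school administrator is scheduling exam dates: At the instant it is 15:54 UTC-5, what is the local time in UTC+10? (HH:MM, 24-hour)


Local time: 15:54 at UTC-5 (offset -5h)
Target zone: UTC+10 (offset 10h)
Difference: 10 - (-5) = 15 hours
Calculation: 15 + (15) = 30
Wraparound: (30) mod 24 = 6
Result: 06:54

06:54


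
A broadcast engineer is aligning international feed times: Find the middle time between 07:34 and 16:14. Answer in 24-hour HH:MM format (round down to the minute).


Start time: 07:34 = 454 minutes from midnight
End time: 16:14 = 974 minutes from midnight
Sum: 454 + 974 = 1428
Midpoint: 1428 / 2 = 714 minutes
Convert: 714 / 60 = 11 hours, 54 minutes
Result: 11:54

11:54


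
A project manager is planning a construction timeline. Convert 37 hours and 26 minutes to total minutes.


Hours: 37
Extra minutes: 26
Minutes per hour: 60
Hours to minutes: 37 x 60 = 2220
Total: 2220 + 26 = 2246

2246


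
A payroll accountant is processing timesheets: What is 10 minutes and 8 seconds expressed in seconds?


Minutes: 10
Extra seconds: 8
Seconds per minute: 60
Minutes to seconds: 10 x 60 = 600
Total: 600 + 8 = 608

608


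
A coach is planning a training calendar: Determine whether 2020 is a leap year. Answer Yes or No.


Year: 2020
Divisible by 4? 2020 / 4 = 505.0 -> Yes
Divisible by 100? 2020 / 100 = 20.2 -> No
Divisible by 4 but not 100, so it IS a leap year

Yes


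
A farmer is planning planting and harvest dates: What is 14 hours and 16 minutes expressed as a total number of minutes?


Hours: 14
Minutes: 16
Convert hours to minutes: 14 x 60 = 840
Add remaining minutes: 840 + 16 = 856

856


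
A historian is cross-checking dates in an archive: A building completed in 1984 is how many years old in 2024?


Birth year: 1984
Current year: 2024
Age = current year - birth year
Age = 2024 - 1984 = 40

40


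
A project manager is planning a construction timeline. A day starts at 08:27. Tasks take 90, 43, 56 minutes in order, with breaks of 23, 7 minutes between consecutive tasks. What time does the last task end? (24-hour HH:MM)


Start: 08:27 = 507 min from midnight
  after task 1 (90 min): 09:57
  after break (23 min): 10:20
  after task 2 (43 min): 11:03
  after break (7 min): 11:10
  after task 3 (56 min): 12:06
Total elapsed: 219 minutes
End time: 12:06

12:06


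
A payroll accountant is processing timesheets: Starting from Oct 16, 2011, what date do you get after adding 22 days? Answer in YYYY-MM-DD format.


Start: 2011-10-16
Adding 22 days
Days remaining in October: 15
After October: 7 days still to add
November 2011 has 30 days, need 7
Result: 2011-11-07

2011-11-07


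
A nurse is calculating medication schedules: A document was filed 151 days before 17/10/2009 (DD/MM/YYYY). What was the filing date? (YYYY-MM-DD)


Start: 2009-10-17
Subtracting 151 days
Days already passed in October: 17
After going back through October: 134 more days to subtract
September 2009: 30 days, 104 remaining
August 2009: 31 days, 73 remaining
July 2009: 31 days, 42 remaining
June 2009: 30 days, 12 remaining
Result: 2009-05-19

2009-05-19


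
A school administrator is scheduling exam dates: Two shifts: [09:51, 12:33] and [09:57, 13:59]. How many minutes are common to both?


Interval A: [591, 753] minutes from midnight
Interval B: [597, 839] minutes from midnight
Overlap start = max(591, 597) = 597
Overlap end = min(753, 839) = 753
Overlap = 753 - 597 = 156 minutes

156


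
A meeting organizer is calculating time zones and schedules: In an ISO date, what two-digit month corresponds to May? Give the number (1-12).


Calendar month order:
4. April
5. May <--
6. June
May is month number 5

5


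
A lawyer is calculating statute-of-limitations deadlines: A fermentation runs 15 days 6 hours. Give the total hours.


Days: 15
Extra hours: 6
Hours per day: 24
Days to hours: 15 x 24 = 360
Total: 360 + 6 = 366

366


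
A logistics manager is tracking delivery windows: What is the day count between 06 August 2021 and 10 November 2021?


Start date: 2021-08-06
End date: 2021-11-10
Aug 2021: +26 days
Sep 2021: +30 days
Oct 2021: +31 days
Nov 2021: +9 days
Total: 96 days

96


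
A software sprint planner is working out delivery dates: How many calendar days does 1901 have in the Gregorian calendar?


Year: 1901
Check leap year rules:
Divisible by 4? No
1901 is not a leap year
Days: 365

365


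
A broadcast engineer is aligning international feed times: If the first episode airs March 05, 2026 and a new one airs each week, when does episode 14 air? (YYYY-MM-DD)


First occurrence: 2026-03-05 (occurrence 1)
Each occurrence is 7 days after the previous.
Occurrence 14 is 13 weeks after the first.
13 weeks = 91 days
2026-03-05 + 91 days = 2026-06-04

2026-06-04


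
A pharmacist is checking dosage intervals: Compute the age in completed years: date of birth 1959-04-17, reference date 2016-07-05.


Birth: 1959-04-17
Reference: 2016-07-05
Year difference: 2016 - 1959 = 57
Has birthday (04-17) occurred by 07-05? Yes
Age in full years: 57

57


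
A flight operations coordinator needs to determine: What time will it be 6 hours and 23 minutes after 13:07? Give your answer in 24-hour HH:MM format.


Start time: 13:07
Adding: 6 hours 23 minutes
Minutes: 7 + 23 = 30
Hours: 13 + 6 + 0 = 19
Result: 19:30

19:30


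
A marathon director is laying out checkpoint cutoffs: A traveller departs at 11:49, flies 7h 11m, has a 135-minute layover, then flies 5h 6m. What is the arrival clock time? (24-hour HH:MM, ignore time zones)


Depart: 11:49
Leg 1: +431 min -> 19:00
Layover: +135 min -> 21:15
Leg 2: +306 min -> 02:21
Total travel: 872 minutes = 14h 32m
Arrival: 02:21

02:21


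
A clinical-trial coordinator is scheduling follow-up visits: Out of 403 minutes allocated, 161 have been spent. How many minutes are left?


Total budget: 403 minutes
Time used: 161 minutes
Remaining: 403 - 161 = 242 minutes
Percent used: 40.0%
Percent remaining: 60.0%

242


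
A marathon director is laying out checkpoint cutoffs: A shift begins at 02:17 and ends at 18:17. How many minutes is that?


Start time: 02:17 = 137 minutes from midnight
End time: 18:17 = 1097 minutes from midnight
Difference: 1097 - 137 = 960 minutes
That is 16 hours and 0 minutes

960


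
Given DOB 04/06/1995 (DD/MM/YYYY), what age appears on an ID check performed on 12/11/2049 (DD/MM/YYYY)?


Birth: 1995-06-04
Reference: 2049-11-12
Year difference: 2049 - 1995 = 54
Has birthday (06-04) occurred by 11-12? Yes
Age in full years: 54

54


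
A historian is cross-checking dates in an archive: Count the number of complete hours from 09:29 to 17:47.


Start: 09:29
End: 17:47
Hour difference: 17 - 9 = 8 hours
Minute difference: 47 - 29 = 18 minutes
Total minutes: 498
Complete hours: 498 / 60 = 8 (remainder 18)

8


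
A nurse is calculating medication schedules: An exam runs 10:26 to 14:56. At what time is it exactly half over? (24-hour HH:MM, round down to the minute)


Start time: 10:26 = 626 minutes from midnight
End time: 14:56 = 896 minutes from midnight
Sum: 626 + 896 = 1522
Midpoint: 1522 / 2 = 761 minutes
Convert: 761 / 60 = 12 hours, 41 minutes
Result: 12:41

12:41


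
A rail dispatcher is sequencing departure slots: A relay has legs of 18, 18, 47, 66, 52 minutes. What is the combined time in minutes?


Durations: 18, 18, 47, 66, 52
Running sum: 18
+ 18 = 36
+ 47 = 83
+ 66 = 149
+ 52 = 201
Total duration: 201 minutes
That is 3 hours and 21 minutes

201


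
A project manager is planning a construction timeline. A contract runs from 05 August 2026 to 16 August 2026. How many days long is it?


Start date: 2026-08-05
End date: 2026-08-16
Aug 2026: +11 days
Total: 11 days

11


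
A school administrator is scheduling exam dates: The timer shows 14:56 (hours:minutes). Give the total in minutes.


Hours: 14
Minutes: 56
Convert hours to minutes: 14 x 60 = 840
Add remaining minutes: 840 + 56 = 896

896


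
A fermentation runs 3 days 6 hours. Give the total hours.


Days: 3
Extra hours: 6
Hours per day: 24
Days to hours: 3 x 24 = 72
Total: 72 + 6 = 78

78


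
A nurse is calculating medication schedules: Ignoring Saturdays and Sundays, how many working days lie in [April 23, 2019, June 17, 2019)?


Start: 2019-04-23 (Tuesday)
End (exclusive): 2019-06-17 (Monday)
Total calendar days: 55
Full weeks: 55 // 7 = 7 -> 35 weekdays
Remaining 6 days starting on Tuesday:
  Tue(w), Wed(w), Thu(w), Fri(w), Sat(-), Sun(-) -> 4 weekdays
Total business days: 35 + 4 = 39

39


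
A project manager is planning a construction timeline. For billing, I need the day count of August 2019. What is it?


Month: August
Year: 2019
August is a 31-day month
Total: 31 days

31


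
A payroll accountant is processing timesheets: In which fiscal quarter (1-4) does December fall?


Month: December (month 12)
Q1: January-March (months 1-3)
Q2: April-June (months 4-6)
Q3: July-September (months 7-9)
Q4: October-December (months 10-12)
Month 12 falls in Q4

4


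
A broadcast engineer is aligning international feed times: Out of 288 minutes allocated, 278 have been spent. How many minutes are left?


Total budget: 288 minutes
Time used: 278 minutes
Remaining: 288 - 278 = 10 minutes
Percent used: 96.5%
Percent remaining: 3.5%

10


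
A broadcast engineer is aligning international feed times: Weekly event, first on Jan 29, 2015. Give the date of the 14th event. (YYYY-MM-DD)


First occurrence: 2015-01-29 (occurrence 1)
Each occurrence is 7 days after the previous.
Occurrence 14 is 13 weeks after the first.
13 weeks = 91 days
2015-01-29 + 91 days = 2015-04-30

2015-04-30


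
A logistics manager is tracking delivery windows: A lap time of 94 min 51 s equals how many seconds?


Minutes: 94
Seconds: 51
Convert minutes to seconds: 94 x 60 = 5640
Add remaining seconds: 5640 + 51 = 5691

5691


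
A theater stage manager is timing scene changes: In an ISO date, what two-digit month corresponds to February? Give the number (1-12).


Calendar month order:
1. January
2. February <--
3. March
February is month number 2

2


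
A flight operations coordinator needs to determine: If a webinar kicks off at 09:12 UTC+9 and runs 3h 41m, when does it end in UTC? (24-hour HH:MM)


Start: 09:12 in UTC+9
Step 1 - add duration:
  minutes: 12 + 41 = 53
  hours: 9 + 3 + 0 = 12
  end in UTC+9: 12:53
Step 2 - convert UTC+9 -> UTC:
  offset difference: 0 - (9) = -9 hours
  12 + (-9) = 3 -> mod 24 = 3
Result: 03:53 in UTC

03:53


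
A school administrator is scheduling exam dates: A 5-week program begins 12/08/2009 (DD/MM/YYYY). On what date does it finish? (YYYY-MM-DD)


Start: 2009-08-12
Weeks to add: 5
Convert to days: 5 x 7 = 35 days
Add 35 days to 2009-08-12
Result: 2009-09-16

2009-09-16


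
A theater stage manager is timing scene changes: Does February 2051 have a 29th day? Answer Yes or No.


Year: 2051
Divisible by 4? 2051 / 4 = 512.75 -> No
Not divisible by 4, so NOT a leap year

No


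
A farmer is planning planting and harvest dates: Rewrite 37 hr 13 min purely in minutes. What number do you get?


Hours: 37
Extra minutes: 13
Minutes per hour: 60
Hours to minutes: 37 x 60 = 2220
Total: 2220 + 13 = 2233

2233


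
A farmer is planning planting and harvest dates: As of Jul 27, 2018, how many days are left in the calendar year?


Start: July 27, 2018
End: December 31, 2018
Days left in July: 4
August: 31
September: 30
October: 31
November: 30
... plus remaining months
Sum of remaining months: 153
Total: 4 + 153 = 157

157
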